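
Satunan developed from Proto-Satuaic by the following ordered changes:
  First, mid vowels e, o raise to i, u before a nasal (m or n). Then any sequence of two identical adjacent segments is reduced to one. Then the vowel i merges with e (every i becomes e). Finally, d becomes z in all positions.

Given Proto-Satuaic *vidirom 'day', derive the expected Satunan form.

vezerum

Satunan: *vidirom
  vidirom → vidirum   [pre-nasal raising]
  vidirum (rule 2 does not apply)
  vidirum → vederum   [vowel merger]
  vederum → vezerum   [unconditioned shift]
  giving Satunan vezerum.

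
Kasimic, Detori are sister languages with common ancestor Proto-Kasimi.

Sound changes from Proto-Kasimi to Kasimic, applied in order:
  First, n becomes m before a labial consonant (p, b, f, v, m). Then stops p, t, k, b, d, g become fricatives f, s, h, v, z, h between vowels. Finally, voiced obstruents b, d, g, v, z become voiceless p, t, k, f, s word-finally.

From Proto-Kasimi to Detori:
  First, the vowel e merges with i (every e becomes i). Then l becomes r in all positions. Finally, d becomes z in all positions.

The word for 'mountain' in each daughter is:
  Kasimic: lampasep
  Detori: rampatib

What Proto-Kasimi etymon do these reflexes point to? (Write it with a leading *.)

Position 8: Kasimic has p, Detori has b. Detori preserves b here (none of its changes turn any other segment into b), so the proto-segment is *b.
Position 1: Kasimic has l, Detori has r. Kasimic preserves l here (none of its changes turn any other segment into l), so the proto-segment is *l.
Position 7: Kasimic has e, Detori has i. Kasimic preserves e here (none of its changes turn any other segment into e), so the proto-segment is *e.
Continuing position by position gives *lampateb; check it forward:
Kasimic: *lampateb > lampaseb > lampasep  (by intervocalic lenition, final devoicing)
Detori: *lampateb > lampatib > rampatib  (by vowel merger, unconditioned shift)
No other proto-form is consistent with every reflex, so the reconstruction is *lampateb.

*lampateb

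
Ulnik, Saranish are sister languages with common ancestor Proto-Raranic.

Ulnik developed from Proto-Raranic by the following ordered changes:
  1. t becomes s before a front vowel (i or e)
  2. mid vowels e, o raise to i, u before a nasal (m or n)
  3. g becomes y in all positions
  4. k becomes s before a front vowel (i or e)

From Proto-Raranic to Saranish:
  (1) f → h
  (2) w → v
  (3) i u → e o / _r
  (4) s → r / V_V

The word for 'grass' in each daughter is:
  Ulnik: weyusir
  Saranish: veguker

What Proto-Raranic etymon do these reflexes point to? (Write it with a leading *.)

*wegukir

Position 1: Ulnik has w, Saranish has v. Ulnik preserves w here (none of its changes turn any other segment into w), so the proto-segment is *w.
Position 5: Ulnik has s, Saranish has k. Saranish preserves k here (none of its changes turn any other segment into k), so the proto-segment is *k.
This points to *wegukir. Verify forward in each daughter:
Ulnik: *wegukir
  wegukir (rule 1 does not apply)
  wegukir (rule 2 does not apply)
  wegukir → weyukir   [unconditioned shift]
  weyukir → weyusir   [palatalisation]
  giving Ulnik weyusir.
Saranish: start from *wegukir.
  rule 1: no change — wegukir
  rule 2 (unconditioned shift): wegukir → vegukir
  rule 3 (pre-rhotic lowering): vegukir → veguker
  rule 4: no change — veguker
  ⇒ Saranish veguker
*wegukir is the unique common source.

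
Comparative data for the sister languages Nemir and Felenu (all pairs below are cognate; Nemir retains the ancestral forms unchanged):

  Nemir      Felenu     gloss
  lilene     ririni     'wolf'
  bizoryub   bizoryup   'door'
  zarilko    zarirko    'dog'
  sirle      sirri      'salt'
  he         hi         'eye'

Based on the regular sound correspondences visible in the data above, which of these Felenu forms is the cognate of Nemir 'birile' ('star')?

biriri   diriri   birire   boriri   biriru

biriri

lilene ~ ririni — Nemir l corresponds to Felenu r between vowels (before a front vowel).
lilene ~ ririni, sirle ~ sirri — Nemir e corresponds to Felenu i word-finally.
Applying these to Nemir 'birile':
  birile → birire   (l→r between vowels (before a front vowel))
  birire → biriri   (e→i word-finally)
So the Felenu cognate is 'biriri'.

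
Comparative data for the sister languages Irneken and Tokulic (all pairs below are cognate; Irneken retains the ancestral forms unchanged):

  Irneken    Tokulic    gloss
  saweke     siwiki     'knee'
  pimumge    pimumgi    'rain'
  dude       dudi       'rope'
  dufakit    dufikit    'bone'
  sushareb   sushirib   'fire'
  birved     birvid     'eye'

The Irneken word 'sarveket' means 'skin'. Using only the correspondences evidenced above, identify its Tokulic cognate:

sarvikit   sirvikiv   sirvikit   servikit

sushareb ~ sushirib — Irneken a corresponds to Tokulic i after a consonant, before r.
saweke ~ siwiki, birved ~ birvid — Irneken e corresponds to Tokulic i after a consonant, before a consonant other than r, m, n, p, b, f, v.
Applying these to Irneken 'sarveket':
  sarveket → sirveket   (a→i after a consonant, before r)
  sirveket → sirviket   (e→i after a consonant, before a consonant other than r, m, n, p, b, f, v)
  sirviket → sirvikit   (e→i after a consonant, before a consonant other than r, m, n, p, b, f, v)
So the Tokulic cognate is 'sirvikit'.

sirvikit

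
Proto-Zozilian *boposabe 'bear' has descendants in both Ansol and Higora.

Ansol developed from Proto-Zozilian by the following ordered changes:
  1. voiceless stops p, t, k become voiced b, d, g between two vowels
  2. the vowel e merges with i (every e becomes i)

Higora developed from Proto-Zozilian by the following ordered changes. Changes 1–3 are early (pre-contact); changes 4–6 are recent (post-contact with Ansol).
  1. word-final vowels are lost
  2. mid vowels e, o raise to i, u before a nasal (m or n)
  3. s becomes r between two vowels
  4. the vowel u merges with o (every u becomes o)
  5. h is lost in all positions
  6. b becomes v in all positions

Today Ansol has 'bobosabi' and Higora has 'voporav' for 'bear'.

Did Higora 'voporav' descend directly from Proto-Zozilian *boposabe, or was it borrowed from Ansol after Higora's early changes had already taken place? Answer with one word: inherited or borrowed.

inherited

If inherited, *boposabe would pass through all of Higora's changes:
Higora: start from *boposabe.
  rule 1 (apocope): boposabe → boposab
  rule 2: no change — boposab
  rule 3 (rhotacism): boposab → boporab
  rule 4: no change — boporab
  rule 5: no change — boporab
  rule 6 (unconditioned shift): boporab → voporav
  ⇒ Higora voporav
If borrowed from Ansol 'bobosabi' after the early changes, it would undergo only the recent ones:
  rule 4 (vowel merger): no change (bobosabi)
  rule 5 (h-loss): no change (bobosabi)
  rule 6 (unconditioned shift): bobosabi → vovosavi
  ⇒ as a loan: vovosavi
Higora 'voporav' matches the inherited outcome exactly, so it is an inherited cognate, not a loan.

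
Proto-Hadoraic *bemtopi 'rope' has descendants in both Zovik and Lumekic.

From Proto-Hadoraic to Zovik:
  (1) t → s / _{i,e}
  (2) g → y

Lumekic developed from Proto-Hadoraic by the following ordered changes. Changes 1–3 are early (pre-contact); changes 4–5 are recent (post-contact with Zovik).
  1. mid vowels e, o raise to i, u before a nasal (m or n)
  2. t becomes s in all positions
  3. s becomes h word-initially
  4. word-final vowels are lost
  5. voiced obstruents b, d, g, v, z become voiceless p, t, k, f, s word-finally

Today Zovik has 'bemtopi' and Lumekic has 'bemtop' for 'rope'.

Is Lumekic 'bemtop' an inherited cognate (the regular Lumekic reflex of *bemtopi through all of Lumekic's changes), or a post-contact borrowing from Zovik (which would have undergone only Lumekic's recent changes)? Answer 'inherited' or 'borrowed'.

borrowed

If inherited, *bemtopi would pass through all of Lumekic's changes:
Lumekic: *bemtopi
  bemtopi → bimtopi   [pre-nasal raising]
  bimtopi → bimsopi   [unconditioned shift]
  bimsopi (rule 3 does not apply)
  bimsopi → bimsop   [apocope]
  bimsop (rule 5 does not apply)
  giving Lumekic bimsop.
If borrowed from Zovik 'bemtopi' after the early changes, it would undergo only the recent ones:
  rule 4 (apocope): bemtopi → bemtop
  rule 5 (final devoicing): no change (bemtop)
  ⇒ as a loan: bemtop
Lumekic 'bemtop' matches the loan outcome 'bemtop', not the inherited 'bimsop' — it skipped the early Lumekic changes, so it was borrowed from Zovik.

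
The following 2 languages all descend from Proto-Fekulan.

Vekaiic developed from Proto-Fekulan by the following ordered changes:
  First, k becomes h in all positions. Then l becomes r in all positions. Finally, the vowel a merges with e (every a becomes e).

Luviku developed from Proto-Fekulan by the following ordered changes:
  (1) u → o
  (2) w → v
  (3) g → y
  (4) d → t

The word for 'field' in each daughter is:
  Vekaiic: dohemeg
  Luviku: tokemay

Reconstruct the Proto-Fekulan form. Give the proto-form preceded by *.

*dokemag

Position 3: Vekaiic has h, Luviku has k. Luviku preserves k here (none of its changes turn any other segment into k), so the proto-segment is *k.
Position 6: Vekaiic has e, Luviku has a. Luviku preserves a here (none of its changes turn any other segment into a), so the proto-segment is *a.
Verify the candidate proto-form against each daughter:
Vekaiic: *dokemag > dohemag > dohemeg  (by unconditioned shift, vowel merger)
Luviku: start from *dokemag.
  rule 1: no change — dokemag
  rule 2: no change — dokemag
  rule 3 (unconditioned shift): dokemag → dokemay
  rule 4 (unconditioned shift): dokemay → tokemay
  ⇒ Luviku tokemay
No other proto-form is consistent with every reflex, so the reconstruction is *dokemag.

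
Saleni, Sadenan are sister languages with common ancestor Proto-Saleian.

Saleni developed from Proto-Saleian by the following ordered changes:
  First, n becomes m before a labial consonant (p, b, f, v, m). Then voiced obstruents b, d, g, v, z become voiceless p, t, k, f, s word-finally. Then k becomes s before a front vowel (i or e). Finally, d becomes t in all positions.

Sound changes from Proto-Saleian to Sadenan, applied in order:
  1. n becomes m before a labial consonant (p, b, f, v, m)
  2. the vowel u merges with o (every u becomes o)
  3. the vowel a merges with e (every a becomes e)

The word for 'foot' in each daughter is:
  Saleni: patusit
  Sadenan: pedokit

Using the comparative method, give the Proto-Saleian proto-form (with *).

Position 2: Saleni has a, Sadenan has e. Saleni preserves a here (none of its changes turn any other segment into a), so the proto-segment is *a.
Position 4: Saleni has u, Sadenan has o. Saleni preserves u here (none of its changes turn any other segment into u), so the proto-segment is *u.
Position 3: Saleni has t, Sadenan has d. Sadenan preserves d here (none of its changes turn any other segment into d), so the proto-segment is *d.
Continuing position by position gives *padukit; check it forward:
Saleni: start from *padukit.
  rule 1: no change — padukit
  rule 2: no change — padukit
  rule 3 (palatalisation): padukit → padusit
  rule 4 (unconditioned shift): padusit → patusit
  ⇒ Saleni patusit
Sadenan: *padukit
  padukit (rule 1 does not apply)
  padukit → padokit   [vowel merger]
  padokit → pedokit   [vowel merger]
  giving Sadenan pedokit.
Only *padukit yields all of Saleni patusit, Sadenan pedokit.

*padukit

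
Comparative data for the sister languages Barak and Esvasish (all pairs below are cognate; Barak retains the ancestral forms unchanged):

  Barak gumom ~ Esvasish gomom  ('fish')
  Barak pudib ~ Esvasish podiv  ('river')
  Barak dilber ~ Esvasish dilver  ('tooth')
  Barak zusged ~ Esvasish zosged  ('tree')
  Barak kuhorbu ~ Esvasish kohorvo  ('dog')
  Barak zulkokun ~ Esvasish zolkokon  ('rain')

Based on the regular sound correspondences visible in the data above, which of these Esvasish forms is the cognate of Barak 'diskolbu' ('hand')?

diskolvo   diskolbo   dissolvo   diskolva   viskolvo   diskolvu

kuhorbu ~ kohorvo — Barak b corresponds to Esvasish v after a consonant, before a back vowel.
kuhorbu ~ kohorvo — Barak u corresponds to Esvasish o word-finally.
Applying these to Barak 'diskolbu':
  diskolbu → diskolvu   (b→v after a consonant, before a back vowel)
  diskolvu → diskolvo   (u→o word-finally)
So the Esvasish cognate is 'diskolvo'.

diskolvo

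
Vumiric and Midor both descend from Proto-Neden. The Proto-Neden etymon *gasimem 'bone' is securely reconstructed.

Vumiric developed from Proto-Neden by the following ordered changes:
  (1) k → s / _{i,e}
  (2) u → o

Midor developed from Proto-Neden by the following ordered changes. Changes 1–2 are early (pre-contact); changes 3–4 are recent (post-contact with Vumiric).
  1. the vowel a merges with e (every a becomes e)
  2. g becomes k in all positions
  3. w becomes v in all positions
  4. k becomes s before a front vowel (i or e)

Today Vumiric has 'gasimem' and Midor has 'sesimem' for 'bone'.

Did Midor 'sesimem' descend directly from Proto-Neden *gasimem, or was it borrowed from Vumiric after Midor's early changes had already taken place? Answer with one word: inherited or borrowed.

inherited

If inherited, *gasimem would pass through all of Midor's changes:
Midor: *gasimem
  gasimem → gesimem   [vowel merger]
  gesimem → kesimem   [unconditioned shift]
  kesimem (rule 3 does not apply)
  kesimem → sesimem   [palatalisation]
  giving Midor sesimem.
If borrowed from Vumiric 'gasimem' after the early changes, it would undergo only the recent ones:
  rule 3 (unconditioned shift): no change (gasimem)
  rule 4 (palatalisation): no change (gasimem)
  ⇒ as a loan: gasimem
Midor 'sesimem' matches the inherited outcome exactly, so it is an inherited cognate, not a loan.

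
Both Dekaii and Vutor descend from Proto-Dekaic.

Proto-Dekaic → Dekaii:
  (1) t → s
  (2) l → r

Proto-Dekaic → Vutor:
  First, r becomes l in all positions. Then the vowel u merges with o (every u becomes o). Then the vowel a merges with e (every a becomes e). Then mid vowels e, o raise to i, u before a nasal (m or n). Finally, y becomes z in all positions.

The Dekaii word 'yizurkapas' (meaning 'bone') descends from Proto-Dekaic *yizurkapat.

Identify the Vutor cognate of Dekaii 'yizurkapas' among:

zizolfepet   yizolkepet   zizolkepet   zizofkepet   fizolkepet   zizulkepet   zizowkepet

Vutor: start from *yizurkapat.
  rule 1 (unconditioned shift): yizurkapat → yizulkapat
  rule 2 (vowel merger): yizulkapat → yizolkapat
  rule 3 (vowel merger): yizolkapat → yizolkepet
  rule 4: no change — yizolkepet
  rule 5 (unconditioned shift): yizolkepet → zizolkepet
  ⇒ Vutor zizolkepet
The other candidates each miss or misapply at least one Vutor change.

zizolkepet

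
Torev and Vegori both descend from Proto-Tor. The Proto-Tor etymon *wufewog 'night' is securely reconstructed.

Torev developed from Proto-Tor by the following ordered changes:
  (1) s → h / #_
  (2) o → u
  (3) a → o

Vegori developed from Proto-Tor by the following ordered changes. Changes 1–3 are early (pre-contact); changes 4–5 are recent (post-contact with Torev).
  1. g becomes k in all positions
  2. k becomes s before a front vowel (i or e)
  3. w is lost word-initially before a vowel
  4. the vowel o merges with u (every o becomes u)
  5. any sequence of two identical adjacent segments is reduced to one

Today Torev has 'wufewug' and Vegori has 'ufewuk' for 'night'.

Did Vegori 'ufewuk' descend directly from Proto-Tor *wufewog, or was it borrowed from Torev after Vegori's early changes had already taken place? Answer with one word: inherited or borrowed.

inherited

If inherited, *wufewog would pass through all of Vegori's changes:
Vegori: *wufewog > wufewok > ufewok > ufewuk  (by unconditioned shift, glide loss, vowel merger)
If borrowed from Torev 'wufewug' after the early changes, it would undergo only the recent ones:
  rule 4 (vowel merger): no change (wufewug)
  rule 5 (degemination): no change (wufewug)
  ⇒ as a loan: wufewug
Vegori 'ufewuk' matches the inherited outcome exactly, so it is an inherited cognate, not a loan.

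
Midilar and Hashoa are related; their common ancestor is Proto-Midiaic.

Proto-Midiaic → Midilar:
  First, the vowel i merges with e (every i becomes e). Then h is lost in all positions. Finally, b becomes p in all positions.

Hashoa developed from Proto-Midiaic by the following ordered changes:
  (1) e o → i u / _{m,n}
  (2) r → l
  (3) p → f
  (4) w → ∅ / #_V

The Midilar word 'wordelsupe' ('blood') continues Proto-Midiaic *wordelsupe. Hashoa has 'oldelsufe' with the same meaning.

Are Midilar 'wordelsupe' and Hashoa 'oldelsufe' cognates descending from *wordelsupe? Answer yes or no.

Derive the expected Hashoa reflex of *wordelsupe:
Hashoa: start from *wordelsupe.
  rule 1: no change — wordelsupe
  rule 2 (unconditioned shift): wordelsupe → woldelsupe
  rule 3 (unconditioned shift): woldelsupe → woldelsufe
  rule 4 (glide loss): woldelsufe → oldelsufe
  ⇒ Hashoa oldelsufe
Hashoa 'oldelsufe' matches the regular reflex exactly, so the pair is cognate.

yes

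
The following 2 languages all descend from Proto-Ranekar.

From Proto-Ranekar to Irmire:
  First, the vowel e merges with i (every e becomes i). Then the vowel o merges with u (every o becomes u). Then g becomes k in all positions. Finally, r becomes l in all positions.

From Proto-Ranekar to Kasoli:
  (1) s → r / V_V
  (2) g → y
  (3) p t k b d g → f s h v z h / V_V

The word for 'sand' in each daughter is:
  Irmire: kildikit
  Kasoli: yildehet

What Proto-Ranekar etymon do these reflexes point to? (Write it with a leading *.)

*gildeket

Position 6: Irmire has k, Kasoli has h. Taking the neighbouring segments as reconstructed: Irmire k could go back to *k or *g; Kasoli h could go back to *k or *h — the one source consistent with every daughter is *k.
Position 5: Irmire has i, Kasoli has e. Kasoli preserves e here (none of its changes turn any other segment into e), so the proto-segment is *e.
This points to *gildeket. Verify forward in each daughter:
Irmire: start from *gildeket.
  rule 1 (vowel merger): gildeket → gildikit
  rule 2: no change — gildikit
  rule 3 (unconditioned shift): gildikit → kildikit
  rule 4: no change — kildikit
  ⇒ Irmire kildikit
Kasoli: *gildeket
  gildeket (rule 1 does not apply)
  gildeket → yildeket   [unconditioned shift]
  yildeket → yildehet   [intervocalic lenition]
  giving Kasoli yildehet.
Only *gildeket yields all of Irmire kildikit, Kasoli yildehet.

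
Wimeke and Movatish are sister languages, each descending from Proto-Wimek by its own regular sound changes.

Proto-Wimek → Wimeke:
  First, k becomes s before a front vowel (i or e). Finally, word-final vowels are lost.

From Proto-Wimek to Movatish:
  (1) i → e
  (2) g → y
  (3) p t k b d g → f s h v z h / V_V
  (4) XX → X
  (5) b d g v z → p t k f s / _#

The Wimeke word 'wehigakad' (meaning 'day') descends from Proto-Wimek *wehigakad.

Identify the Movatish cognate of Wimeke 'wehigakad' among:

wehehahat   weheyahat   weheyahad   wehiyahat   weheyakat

Movatish: start from *wehigakad.
  rule 1 (vowel merger): wehigakad → wehegakad
  rule 2 (unconditioned shift): wehegakad → weheyakad
  rule 3 (intervocalic lenition): weheyakad → weheyahad
  rule 4: no change — weheyahad
  rule 5 (final devoicing): weheyahad → weheyahat
  ⇒ Movatish weheyahat
Only 'weheyahat' matches the regular Movatish development of *wehigakad.

weheyahat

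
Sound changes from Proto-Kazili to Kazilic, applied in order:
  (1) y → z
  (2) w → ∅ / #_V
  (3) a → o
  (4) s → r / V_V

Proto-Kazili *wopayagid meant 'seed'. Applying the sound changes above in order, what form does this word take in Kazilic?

opozogid

Kazilic: start from *wopayagid.
  rule 1 (unconditioned shift): wopayagid → wopazagid
  rule 2 (glide loss): wopazagid → opazagid
  rule 3 (vowel merger): opazagid → opozogid
  rule 4: no change — opozogid
  ⇒ Kazilic opozogid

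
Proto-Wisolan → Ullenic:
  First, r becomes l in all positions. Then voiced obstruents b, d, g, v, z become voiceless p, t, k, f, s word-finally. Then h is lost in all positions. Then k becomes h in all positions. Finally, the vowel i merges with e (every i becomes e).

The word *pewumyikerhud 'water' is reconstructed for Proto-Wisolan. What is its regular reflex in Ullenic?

Ullenic: start from *pewumyikerhud.
  rule 1 (unconditioned shift): pewumyikerhud → pewumyikelhud
  rule 2 (final devoicing): pewumyikelhud → pewumyikelhut
  rule 3 (h-loss): pewumyikelhut → pewumyikelut
  rule 4 (unconditioned shift): pewumyikelut → pewumyihelut
  rule 5 (vowel merger): pewumyihelut → pewumyehelut
  ⇒ Ullenic pewumyehelut

pewumyehelut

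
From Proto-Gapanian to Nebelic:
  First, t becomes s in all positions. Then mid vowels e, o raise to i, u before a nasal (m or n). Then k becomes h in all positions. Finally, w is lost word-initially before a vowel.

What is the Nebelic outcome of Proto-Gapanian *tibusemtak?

Nebelic: start from *tibusemtak.
  rule 1 (unconditioned shift): tibusemtak → sibusemsak
  rule 2 (pre-nasal raising): sibusemsak → sibusimsak
  rule 3 (unconditioned shift): sibusimsak → sibusimsah
  rule 4: no change — sibusimsah
  ⇒ Nebelic sibusimsah

sibusimsah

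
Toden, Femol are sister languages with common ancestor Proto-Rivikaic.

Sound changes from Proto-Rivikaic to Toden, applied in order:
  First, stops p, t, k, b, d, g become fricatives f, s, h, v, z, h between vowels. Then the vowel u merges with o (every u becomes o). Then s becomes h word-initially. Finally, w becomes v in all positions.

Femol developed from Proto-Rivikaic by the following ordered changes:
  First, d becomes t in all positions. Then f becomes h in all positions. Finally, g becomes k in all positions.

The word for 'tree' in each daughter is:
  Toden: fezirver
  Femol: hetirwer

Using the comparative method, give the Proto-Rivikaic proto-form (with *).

Position 6: Toden has v, Femol has w. Femol preserves w here (none of its changes turn any other segment into w), so the proto-segment is *w.
Position 3: Toden has z, Femol has t. Taking the neighbouring segments as reconstructed: Toden z could go back to *d or *z; Femol t could go back to *t or *d — the one source consistent with every daughter is *d.
Position 1: Toden has f, Femol has h. Taking the neighbouring segments as reconstructed: Toden f can only go back to *f; Femol h could go back to *f or *h — the one source consistent with every daughter is *f.
Verify the candidate proto-form against each daughter:
Toden: *fedirwer
  fedirwer → fezirwer   [intervocalic lenition]
  fezirwer (rule 2 does not apply)
  fezirwer (rule 3 does not apply)
  fezirwer → fezirver   [unconditioned shift]
  giving Toden fezirver.
Femol: *fedirwer
  fedirwer → fetirwer   [unconditioned shift]
  fetirwer → hetirwer   [unconditioned shift]
  hetirwer (rule 3 does not apply)
  giving Femol hetirwer.
Only *fedirwer yields all of Toden fezirver, Femol hetirwer.

*fedirwer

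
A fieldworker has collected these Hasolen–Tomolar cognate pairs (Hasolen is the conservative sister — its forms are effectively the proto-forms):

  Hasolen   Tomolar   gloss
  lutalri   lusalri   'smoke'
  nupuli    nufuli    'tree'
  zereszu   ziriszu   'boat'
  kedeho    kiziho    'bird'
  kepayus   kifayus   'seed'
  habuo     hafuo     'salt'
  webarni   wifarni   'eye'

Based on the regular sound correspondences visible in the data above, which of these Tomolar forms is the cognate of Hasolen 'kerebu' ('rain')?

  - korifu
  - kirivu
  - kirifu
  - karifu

kirifu

zereszu ~ ziriszu — Hasolen e corresponds to Tomolar i after a consonant, before r.
webarni ~ wifarni — Hasolen e corresponds to Tomolar i after a consonant, before a labial obstruent.
habuo ~ hafuo — Hasolen b corresponds to Tomolar f between vowels (before a back vowel).
Applying these to Hasolen 'kerebu':
  kerebu → kirebu   (e→i after a consonant, before r)
  kirebu → kiribu   (e→i after a consonant, before a labial obstruent)
  kiribu → kirifu   (b→f between vowels (before a back vowel))
So the Tomolar cognate is 'kirifu'.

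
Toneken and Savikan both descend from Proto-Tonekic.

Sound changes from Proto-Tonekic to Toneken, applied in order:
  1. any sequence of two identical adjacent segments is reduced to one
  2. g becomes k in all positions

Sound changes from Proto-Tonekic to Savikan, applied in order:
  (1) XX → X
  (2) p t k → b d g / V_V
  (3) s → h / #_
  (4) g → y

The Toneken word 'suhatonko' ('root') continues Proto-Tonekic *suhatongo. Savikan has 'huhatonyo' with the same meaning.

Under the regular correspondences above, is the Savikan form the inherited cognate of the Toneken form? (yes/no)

no

Derive the expected Savikan reflex of *suhatongo:
Savikan: *suhatongo > suhadongo > huhadongo > huhadonyo  (by intervocalic voicing, debuccalisation, unconditioned shift)
The regular Savikan reflex would be 'huhadonyo', but the attested form is 'huhatonyo'. The correspondence is irregular, so they are not cognates (the Savikan form has a different source).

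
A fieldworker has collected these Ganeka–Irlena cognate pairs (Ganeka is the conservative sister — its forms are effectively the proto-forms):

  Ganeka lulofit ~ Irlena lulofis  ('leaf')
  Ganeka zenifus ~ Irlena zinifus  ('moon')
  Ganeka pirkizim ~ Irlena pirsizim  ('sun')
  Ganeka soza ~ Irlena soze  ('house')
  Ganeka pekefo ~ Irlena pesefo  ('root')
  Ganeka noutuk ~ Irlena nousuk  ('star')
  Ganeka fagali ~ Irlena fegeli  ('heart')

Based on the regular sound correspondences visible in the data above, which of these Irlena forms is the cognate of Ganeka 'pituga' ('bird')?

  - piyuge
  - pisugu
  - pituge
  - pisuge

noutuk ~ nousuk — Ganeka t corresponds to Irlena s between vowels (before a back vowel).
soza ~ soze — Ganeka a corresponds to Irlena e word-finally.
Applying these to Ganeka 'pituga':
  pituga → pisuga   (t→s between vowels (before a back vowel))
  pisuga → pisuge   (a→e word-finally)
So the Irlena cognate is 'pisuge'.

pisuge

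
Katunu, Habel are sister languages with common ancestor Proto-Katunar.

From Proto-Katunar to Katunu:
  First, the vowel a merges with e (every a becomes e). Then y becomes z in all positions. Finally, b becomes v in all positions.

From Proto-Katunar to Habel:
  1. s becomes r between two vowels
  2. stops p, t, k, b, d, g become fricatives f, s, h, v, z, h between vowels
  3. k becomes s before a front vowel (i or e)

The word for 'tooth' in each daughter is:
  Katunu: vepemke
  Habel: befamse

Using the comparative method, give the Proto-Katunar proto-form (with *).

*bepamke

Position 4: Katunu has e, Habel has a. Habel preserves a here (none of its changes turn any other segment into a), so the proto-segment is *a.
Position 1: Katunu has v, Habel has b. Habel preserves b here (none of its changes turn any other segment into b), so the proto-segment is *b.
Verify the candidate proto-form against each daughter:
Katunu: *bepamke > bepemke > vepemke  (by vowel merger, unconditioned shift)
Habel: *bepamke > befamke > befamse  (by intervocalic lenition, palatalisation)
*bepamke is the unique common source.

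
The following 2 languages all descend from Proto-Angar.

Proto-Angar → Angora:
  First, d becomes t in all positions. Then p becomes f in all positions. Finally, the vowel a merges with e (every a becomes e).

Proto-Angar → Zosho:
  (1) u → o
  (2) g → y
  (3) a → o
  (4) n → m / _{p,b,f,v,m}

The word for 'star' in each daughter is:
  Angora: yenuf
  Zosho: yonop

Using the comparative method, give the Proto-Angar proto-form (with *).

Position 2: Angora has e, Zosho has o. Taking the neighbouring segments as reconstructed: Angora e could go back to *a or *e; Zosho o could go back to *a or *o or *u — the one source consistent with every daughter is *a.
Position 5: Angora has f, Zosho has p. Zosho preserves p here (none of its changes turn any other segment into p), so the proto-segment is *p.
Verify the candidate proto-form against each daughter:
Angora: *yanup
  yanup (rule 1 does not apply)
  yanup → yanuf   [unconditioned shift]
  yanuf → yenuf   [vowel merger]
  giving Angora yenuf.
Zosho: *yanup > yanop > yonop  (by vowel merger, vowel merger)
Only *yanup yields all of Angora yenuf, Zosho yonop.

*yanup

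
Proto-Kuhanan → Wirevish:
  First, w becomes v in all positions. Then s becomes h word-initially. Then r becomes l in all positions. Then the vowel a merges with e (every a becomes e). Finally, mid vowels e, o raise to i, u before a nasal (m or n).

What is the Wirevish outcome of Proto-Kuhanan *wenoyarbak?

Wirevish: *wenoyarbak > venoyarbak > venoyalbak > venoyelbek > vinoyelbek  (by unconditioned shift, unconditioned shift, vowel merger, pre-nasal raising)

vinoyelbek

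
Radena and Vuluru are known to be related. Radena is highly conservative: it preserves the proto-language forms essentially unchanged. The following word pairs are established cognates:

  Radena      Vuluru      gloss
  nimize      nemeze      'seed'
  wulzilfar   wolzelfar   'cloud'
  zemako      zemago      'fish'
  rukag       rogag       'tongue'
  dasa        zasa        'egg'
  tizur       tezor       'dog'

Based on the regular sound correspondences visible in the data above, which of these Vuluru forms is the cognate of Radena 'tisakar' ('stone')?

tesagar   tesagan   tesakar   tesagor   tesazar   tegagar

nimize ~ nemeze, wulzilfar ~ wolzelfar — Radena i corresponds to Vuluru e after a consonant, before a consonant other than r, m, n, p, b, f, v.
rukag ~ rogag — Radena k corresponds to Vuluru g between vowels (before a back vowel).
Applying these to Radena 'tisakar':
  tisakar → tesakar   (i→e after a consonant, before a consonant other than r, m, n, p, b, f, v)
  tesakar → tesagar   (k→g between vowels (before a back vowel))
So the Vuluru cognate is 'tesagar'.

tesagar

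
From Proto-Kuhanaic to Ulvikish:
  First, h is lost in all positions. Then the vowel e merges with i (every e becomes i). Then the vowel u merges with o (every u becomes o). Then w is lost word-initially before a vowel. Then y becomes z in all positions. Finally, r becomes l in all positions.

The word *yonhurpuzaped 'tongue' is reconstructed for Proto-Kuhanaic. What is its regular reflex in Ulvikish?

Ulvikish: *yonhurpuzaped > yonurpuzaped > yonurpuzapid > yonorpozapid > zonorpozapid > zonolpozapid  (by h-loss, vowel merger, vowel merger, unconditioned shift, unconditioned shift)

zonolpozapid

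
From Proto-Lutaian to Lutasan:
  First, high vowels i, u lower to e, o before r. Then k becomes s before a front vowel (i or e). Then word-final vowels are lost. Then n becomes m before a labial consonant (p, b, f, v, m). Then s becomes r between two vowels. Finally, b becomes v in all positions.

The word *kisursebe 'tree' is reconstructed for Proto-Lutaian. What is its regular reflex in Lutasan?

Lutasan: *kisursebe > kisorsebe > sisorsebe > sisorseb > sirorseb > sirorsev  (by pre-rhotic lowering, palatalisation, apocope, rhotacism, unconditioned shift)

sirorsev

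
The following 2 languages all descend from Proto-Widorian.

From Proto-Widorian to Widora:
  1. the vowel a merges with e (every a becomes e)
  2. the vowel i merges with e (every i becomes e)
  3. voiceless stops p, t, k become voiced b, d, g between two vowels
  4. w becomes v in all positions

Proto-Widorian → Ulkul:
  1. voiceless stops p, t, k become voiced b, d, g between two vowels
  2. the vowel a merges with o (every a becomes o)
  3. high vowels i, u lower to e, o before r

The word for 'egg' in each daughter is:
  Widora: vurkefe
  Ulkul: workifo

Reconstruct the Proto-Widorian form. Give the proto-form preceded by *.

Position 2: Widora has u, Ulkul has o. Widora preserves u here (none of its changes turn any other segment into u), so the proto-segment is *u.
Position 5: Widora has e, Ulkul has i. Ulkul preserves i here (none of its changes turn any other segment into i), so the proto-segment is *i.
Continuing position by position gives *wurkifa; check it forward:
Widora: *wurkifa > wurkife > wurkefe > vurkefe  (by vowel merger, vowel merger, unconditioned shift)
Ulkul: start from *wurkifa.
  rule 1: no change — wurkifa
  rule 2 (vowel merger): wurkifa → wurkifo
  rule 3 (pre-rhotic lowering): wurkifo → workifo
  ⇒ Ulkul workifo
No other proto-form is consistent with every reflex, so the reconstruction is *wurkifa.

*wurkifa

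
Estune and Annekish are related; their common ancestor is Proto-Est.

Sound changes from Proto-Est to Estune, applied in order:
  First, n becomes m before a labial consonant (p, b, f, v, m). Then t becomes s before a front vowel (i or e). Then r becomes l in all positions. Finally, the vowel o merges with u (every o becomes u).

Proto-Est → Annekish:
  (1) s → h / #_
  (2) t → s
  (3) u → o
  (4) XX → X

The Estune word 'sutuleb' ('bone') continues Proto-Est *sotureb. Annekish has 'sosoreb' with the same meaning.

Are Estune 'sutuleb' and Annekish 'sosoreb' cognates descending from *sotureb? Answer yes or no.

Derive the expected Annekish reflex of *sotureb:
Annekish: *sotureb
  sotureb → hotureb   [debuccalisation]
  hotureb → hosureb   [unconditioned shift]
  hosureb → hosoreb   [vowel merger]
  hosoreb (rule 4 does not apply)
  giving Annekish hosoreb.
The regular Annekish reflex would be 'hosoreb', but the attested form is 'sosoreb'. The correspondence is irregular, so they are not cognates (the Annekish form has a different source).

no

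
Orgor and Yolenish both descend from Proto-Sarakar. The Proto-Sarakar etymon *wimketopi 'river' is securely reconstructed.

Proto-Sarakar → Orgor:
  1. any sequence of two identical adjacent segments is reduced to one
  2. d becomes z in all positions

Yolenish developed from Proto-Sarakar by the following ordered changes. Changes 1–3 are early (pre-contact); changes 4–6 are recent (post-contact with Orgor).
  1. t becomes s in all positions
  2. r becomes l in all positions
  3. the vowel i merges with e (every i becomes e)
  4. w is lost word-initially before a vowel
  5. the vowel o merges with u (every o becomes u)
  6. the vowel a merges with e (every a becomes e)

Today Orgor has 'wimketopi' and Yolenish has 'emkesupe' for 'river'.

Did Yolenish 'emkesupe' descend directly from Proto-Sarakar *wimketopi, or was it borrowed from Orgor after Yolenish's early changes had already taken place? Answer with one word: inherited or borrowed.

If inherited, *wimketopi would pass through all of Yolenish's changes:
Yolenish: *wimketopi
  wimketopi → wimkesopi   [unconditioned shift]
  wimkesopi (rule 2 does not apply)
  wimkesopi → wemkesope   [vowel merger]
  wemkesope → emkesope   [glide loss]
  emkesope → emkesupe   [vowel merger]
  emkesupe (rule 6 does not apply)
  giving Yolenish emkesupe.
If borrowed from Orgor 'wimketopi' after the early changes, it would undergo only the recent ones:
  rule 4 (glide loss): wimketopi → imketopi
  rule 5 (vowel merger): imketopi → imketupi
  rule 6 (vowel merger): no change (imketupi)
  ⇒ as a loan: imketupi
Yolenish 'emkesupe' matches the inherited outcome exactly, so it is an inherited cognate, not a loan.

inherited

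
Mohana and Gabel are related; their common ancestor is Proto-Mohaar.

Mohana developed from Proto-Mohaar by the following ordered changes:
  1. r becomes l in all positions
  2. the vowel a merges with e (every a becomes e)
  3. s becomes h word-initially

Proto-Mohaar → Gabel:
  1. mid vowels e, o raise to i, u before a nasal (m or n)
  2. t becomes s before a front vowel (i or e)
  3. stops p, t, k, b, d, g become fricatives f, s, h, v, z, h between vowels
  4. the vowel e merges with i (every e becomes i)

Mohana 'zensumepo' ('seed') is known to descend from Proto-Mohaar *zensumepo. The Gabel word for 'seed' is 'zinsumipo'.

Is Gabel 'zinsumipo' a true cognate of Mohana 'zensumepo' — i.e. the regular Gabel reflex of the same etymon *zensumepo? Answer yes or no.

Derive the expected Gabel reflex of *zensumepo:
Gabel: *zensumepo > zinsumepo > zinsumefo > zinsumifo  (by pre-nasal raising, intervocalic lenition, vowel merger)
The regular Gabel reflex would be 'zinsumifo', but the attested form is 'zinsumipo'. The correspondence is irregular, so they are not cognates (the Gabel form has a different source).

no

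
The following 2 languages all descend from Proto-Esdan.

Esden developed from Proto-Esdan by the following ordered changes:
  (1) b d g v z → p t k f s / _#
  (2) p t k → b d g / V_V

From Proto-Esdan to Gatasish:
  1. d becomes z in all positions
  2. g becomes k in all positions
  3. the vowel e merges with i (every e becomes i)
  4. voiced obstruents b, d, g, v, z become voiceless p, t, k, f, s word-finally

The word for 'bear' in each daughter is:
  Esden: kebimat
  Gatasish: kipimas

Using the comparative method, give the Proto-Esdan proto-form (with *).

Position 7: Esden has t, Gatasish has s. Taking the neighbouring segments as reconstructed: Esden t could go back to *t or *d; Gatasish s could go back to *d or *s or *z — the one source consistent with every daughter is *d.
Position 2: Esden has e, Gatasish has i. Esden preserves e here (none of its changes turn any other segment into e), so the proto-segment is *e.
Position 3: Esden has b, Gatasish has p. Taking the neighbouring segments as reconstructed: Esden b could go back to *p or *b; Gatasish p can only go back to *p — the one source consistent with every daughter is *p.
Verify the candidate proto-form against each daughter:
Esden: start from *kepimad.
  rule 1 (final devoicing): kepimad → kepimat
  rule 2 (intervocalic voicing): kepimat → kebimat
  ⇒ Esden kebimat
Gatasish: *kepimad
  kepimad → kepimaz   [unconditioned shift]
  kepimaz (rule 2 does not apply)
  kepimaz → kipimaz   [vowel merger]
  kipimaz → kipimas   [final devoicing]
  giving Gatasish kipimas.
*kepimad is the unique common source.

*kepimad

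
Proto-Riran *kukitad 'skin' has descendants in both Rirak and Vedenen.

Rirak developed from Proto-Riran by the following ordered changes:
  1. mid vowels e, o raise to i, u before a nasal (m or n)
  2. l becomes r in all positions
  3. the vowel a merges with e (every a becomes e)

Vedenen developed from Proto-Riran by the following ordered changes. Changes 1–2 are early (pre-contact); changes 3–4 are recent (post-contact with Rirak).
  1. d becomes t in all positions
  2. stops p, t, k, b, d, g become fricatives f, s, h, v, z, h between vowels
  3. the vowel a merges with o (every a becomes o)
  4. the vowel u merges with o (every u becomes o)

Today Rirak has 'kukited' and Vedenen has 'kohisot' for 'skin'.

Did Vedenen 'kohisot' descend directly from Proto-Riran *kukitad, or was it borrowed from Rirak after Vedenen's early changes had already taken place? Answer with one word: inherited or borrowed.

If inherited, *kukitad would pass through all of Vedenen's changes:
Vedenen: *kukitad > kukitat > kuhisat > kuhisot > kohisot  (by unconditioned shift, intervocalic lenition, vowel merger, vowel merger)
If borrowed from Rirak 'kukited' after the early changes, it would undergo only the recent ones:
  rule 3 (vowel merger): no change (kukited)
  rule 4 (vowel merger): kukited → kokited
  ⇒ as a loan: kokited
Vedenen 'kohisot' matches the inherited outcome exactly, so it is an inherited cognate, not a loan.

inherited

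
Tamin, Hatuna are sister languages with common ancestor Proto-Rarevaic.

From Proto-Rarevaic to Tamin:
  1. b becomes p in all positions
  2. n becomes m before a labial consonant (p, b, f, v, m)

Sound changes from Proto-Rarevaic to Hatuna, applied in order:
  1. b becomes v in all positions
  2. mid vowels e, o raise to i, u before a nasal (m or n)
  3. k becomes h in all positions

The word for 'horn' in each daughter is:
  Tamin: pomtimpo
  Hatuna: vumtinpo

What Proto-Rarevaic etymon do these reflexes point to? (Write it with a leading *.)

Position 1: Tamin has p, Hatuna has v. Taking the neighbouring segments as reconstructed: Tamin p could go back to *p or *b; Hatuna v could go back to *b or *v — the one source consistent with every daughter is *b.
Position 6: Tamin has m, Hatuna has n. Hatuna preserves n here (none of its changes turn any other segment into n), so the proto-segment is *n.
Verify the candidate proto-form against each daughter:
Tamin: start from *bomtinpo.
  rule 1 (unconditioned shift): bomtinpo → pomtinpo
  rule 2 (nasal place assimilation): pomtinpo → pomtimpo
  ⇒ Tamin pomtimpo
Hatuna: start from *bomtinpo.
  rule 1 (unconditioned shift): bomtinpo → vomtinpo
  rule 2 (pre-nasal raising): vomtinpo → vumtinpo
  rule 3: no change — vumtinpo
  ⇒ Hatuna vumtinpo
No other proto-form is consistent with every reflex, so the reconstruction is *bomtinpo.

*bomtinpo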